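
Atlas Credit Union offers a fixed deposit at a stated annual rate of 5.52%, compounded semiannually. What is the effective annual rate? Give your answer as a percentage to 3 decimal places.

EAR = (1 + 0.0552/2)^2 − 1.
= (1 + 0.027600)^2 − 1 = 1.055962 − 1 = 5.596%.

5.596%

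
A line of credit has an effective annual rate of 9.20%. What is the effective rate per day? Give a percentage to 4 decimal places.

The per-day rate i satisfies (1 + i)^365 = 1 + 0.0920.
i = 1.0920^(1/365) − 1 = 0.0002412 = 0.0241%.

0.0241%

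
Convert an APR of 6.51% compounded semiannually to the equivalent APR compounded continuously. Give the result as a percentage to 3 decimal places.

6.406%

EAR = (1 + 0.0651/2)^2 − 1 = 0.066160.
Equivalent continuous rate: r = ln(1 + 0.066160) = 0.064063 = 6.406%.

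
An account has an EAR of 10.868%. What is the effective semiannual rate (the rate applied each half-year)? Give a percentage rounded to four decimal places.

The per-half-year rate i satisfies (1 + i)^2 = 1 + 0.10868.
i = 1.10868^(1/2) − 1 = 0.0529387 = 5.2939%.

5.2939%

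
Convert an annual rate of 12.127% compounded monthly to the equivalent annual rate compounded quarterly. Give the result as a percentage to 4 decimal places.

EAR = (1 + 0.12127/12)^12 − 1 = 0.128243.
Solve (1 + r/4)^4 = 1.128243: r/4 = 1.128243^(1/4) − 1 = 0.030625, so r = 0.122500 = 12.2500%.

12.2500%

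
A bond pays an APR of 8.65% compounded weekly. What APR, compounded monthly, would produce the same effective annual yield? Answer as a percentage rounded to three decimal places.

EAR = (1 + 0.0865/52)^52 − 1 = 0.090273.
Solve (1 + r/12)^12 = 1.090273: r/12 = 1.090273^(1/12) − 1 = 0.007228, so r = 0.086740 = 8.674%.

8.674%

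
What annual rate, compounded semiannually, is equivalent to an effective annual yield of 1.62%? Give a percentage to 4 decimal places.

1.6135%

(1 + r/2)^2 − 1 = 0.0162, so 1 + r/2 = 1.0162^(1/2).
r/2 = 0.008067, so r = 0.016135 = 1.6135%.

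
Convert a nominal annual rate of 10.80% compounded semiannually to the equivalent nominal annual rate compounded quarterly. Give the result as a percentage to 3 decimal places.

10.658%

EAR = (1 + 0.1080/2)^2 − 1 = 0.110916.
Solve (1 + r/4)^4 = 1.110916: r/4 = 1.110916^(1/4) − 1 = 0.026645, so r = 0.106580 = 10.658%.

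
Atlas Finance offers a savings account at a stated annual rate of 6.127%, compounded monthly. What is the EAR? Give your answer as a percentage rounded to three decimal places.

EAR = (1 + 0.06127/12)^12 − 1.
= (1 + 0.005106)^12 − 1 = 1.063020 − 1 = 6.302%.

6.302%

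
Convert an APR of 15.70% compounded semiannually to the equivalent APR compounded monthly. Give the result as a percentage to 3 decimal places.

15.210%

EAR = (1 + 0.1570/2)^2 − 1 = 0.163162.
Solve (1 + r/12)^12 = 1.163162: r/12 = 1.163162^(1/12) − 1 = 0.012675, so r = 0.152098 = 15.210%.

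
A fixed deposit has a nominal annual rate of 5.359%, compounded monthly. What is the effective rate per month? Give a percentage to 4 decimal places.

With a nominal annual rate compounded monthly, the periodic rate is the nominal rate divided by 12.
i = 0.05359 / 12 = 0.0044658 = 0.4466%.

0.4466%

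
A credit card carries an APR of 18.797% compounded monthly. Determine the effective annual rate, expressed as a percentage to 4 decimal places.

EAR = (1 + 0.18797/12)^12 − 1.
= (1 + 0.015664)^12 − 1 = 1.205040 − 1 = 20.5040%.

20.5040%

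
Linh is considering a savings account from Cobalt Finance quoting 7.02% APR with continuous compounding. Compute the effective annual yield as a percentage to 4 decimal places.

7.2723%

With continuous compounding, EAR = e^0.0702 − 1.
e^0.0702 = 1.072723, so EAR = 0.072723 = 7.2723%.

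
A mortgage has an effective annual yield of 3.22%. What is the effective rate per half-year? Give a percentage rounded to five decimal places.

The per-half-year rate i satisfies (1 + i)^2 = 1 + 0.0322.
i = 1.0322^(1/2) − 1 = 0.0159724 = 1.59724%.

1.59724%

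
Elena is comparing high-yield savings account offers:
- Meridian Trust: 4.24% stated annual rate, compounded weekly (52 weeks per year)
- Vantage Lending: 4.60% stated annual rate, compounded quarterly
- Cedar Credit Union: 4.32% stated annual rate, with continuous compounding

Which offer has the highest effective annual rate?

Vantage Lending

Meridian Trust: (1 + 0.0424/52)^52 − 1 = 4.329%
Vantage Lending: (1 + 0.0460/4)^4 − 1 = 4.680%
Cedar Credit Union: e^0.0432 − 1 = 4.415%
The highest effective annual rate is Vantage Lending at 4.680%.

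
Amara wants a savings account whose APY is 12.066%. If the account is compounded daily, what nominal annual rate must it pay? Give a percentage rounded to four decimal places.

(1 + r/365)^365 − 1 = 0.12066, so 1 + r/365 = 1.12066^(1/365).
r/365 = 0.000312, so r = 0.113936 = 11.3936%.

11.3936%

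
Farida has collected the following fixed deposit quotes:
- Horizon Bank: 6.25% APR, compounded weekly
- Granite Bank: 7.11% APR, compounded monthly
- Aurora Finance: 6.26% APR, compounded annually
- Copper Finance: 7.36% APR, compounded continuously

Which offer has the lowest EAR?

Horizon Bank: (1 + 0.0625/52)^52 − 1 = 6.445%
Granite Bank: (1 + 0.0711/12)^12 − 1 = 7.346%
Aurora Finance: compounded annually, EAR = 6.260%
Copper Finance: e^0.0736 − 1 = 7.638%
The lowest effective annual rate is Aurora Finance at 6.260%.

Aurora Finance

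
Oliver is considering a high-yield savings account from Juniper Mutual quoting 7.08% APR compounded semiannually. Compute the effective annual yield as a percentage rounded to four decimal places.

EAR = (1 + 0.0708/2)^2 − 1.
= 1.072053 − 1 = 7.2053%.

7.2053%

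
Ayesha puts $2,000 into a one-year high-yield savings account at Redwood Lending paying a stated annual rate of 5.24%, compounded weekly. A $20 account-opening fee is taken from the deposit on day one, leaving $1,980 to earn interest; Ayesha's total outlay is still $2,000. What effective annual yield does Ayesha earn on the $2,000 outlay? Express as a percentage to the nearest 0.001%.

4.323%

Value after one year: 1,980 × (1 + 0.0524/52)^52 = 1,980 × 1.053769 = $2,086.46.
Effective yield on the $2,000 outlay: 2,086.46 / 2,000 − 1 = 0.043232 = 4.323%.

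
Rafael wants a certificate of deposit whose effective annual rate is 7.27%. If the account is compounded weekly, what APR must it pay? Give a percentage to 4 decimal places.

7.0226%

(1 + r/52)^52 − 1 = 0.0727, so 1 + r/52 = 1.0727^(1/52).
r/52 = 0.001351, so r = 0.070226 = 7.0226%.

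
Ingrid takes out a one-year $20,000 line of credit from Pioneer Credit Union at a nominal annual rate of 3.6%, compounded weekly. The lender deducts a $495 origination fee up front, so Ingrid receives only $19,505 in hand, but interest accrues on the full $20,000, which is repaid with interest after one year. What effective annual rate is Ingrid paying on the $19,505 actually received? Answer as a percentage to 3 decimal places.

Amount owed after one year: 20,000 × (1 + 0.036/52)^52 = 20,000 × 1.036643 = $20,732.86.
Effective rate on net proceeds: 20,732.86 / 19,505 − 1 = 0.062951 = 6.295%.

6.295%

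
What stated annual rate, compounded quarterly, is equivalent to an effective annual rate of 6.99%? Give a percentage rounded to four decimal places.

6.8139%

(1 + r/4)^4 − 1 = 0.0699, so 1 + r/4 = 1.0699^(1/4).
r/4 = 0.017035, so r = 0.068139 = 6.8139%.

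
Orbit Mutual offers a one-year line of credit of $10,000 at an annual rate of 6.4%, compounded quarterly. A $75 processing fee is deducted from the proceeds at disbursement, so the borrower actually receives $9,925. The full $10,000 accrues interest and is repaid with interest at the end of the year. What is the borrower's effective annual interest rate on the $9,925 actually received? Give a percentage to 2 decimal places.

7.36%

Amount owed after one year: 10,000 × (1 + 0.064/4)^4 = 10,000 × 1.065552 = $10,655.52.
Effective rate on net proceeds: 10,655.52 / 9,925 − 1 = 0.073604 = 7.36%.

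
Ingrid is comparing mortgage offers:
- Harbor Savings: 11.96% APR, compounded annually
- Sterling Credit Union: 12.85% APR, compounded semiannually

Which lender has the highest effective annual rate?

Sterling Credit Union

Harbor Savings: compounded annually, EAR = 11.960%
Sterling Credit Union: (1 + 0.1285/2)^2 − 1 = 13.263%
The highest effective annual rate is Sterling Credit Union at 13.263%.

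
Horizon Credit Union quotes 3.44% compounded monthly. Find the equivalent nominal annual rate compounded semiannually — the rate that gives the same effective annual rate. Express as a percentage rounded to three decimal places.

3.465%

EAR = (1 + 0.0344/12)^12 − 1 = 0.034948.
Solve (1 + r/2)^2 = 1.034948: r/2 = 1.034948^(1/2) − 1 = 0.017324, so r = 0.034647 = 3.465%.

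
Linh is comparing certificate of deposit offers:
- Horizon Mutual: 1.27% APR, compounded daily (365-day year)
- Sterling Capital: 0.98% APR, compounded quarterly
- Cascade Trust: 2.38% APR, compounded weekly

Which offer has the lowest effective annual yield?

Sterling Capital

Horizon Mutual: (1 + 0.0127/365)^365 − 1 = 1.278%
Sterling Capital: (1 + 0.0098/4)^4 − 1 = 0.984%
Cascade Trust: (1 + 0.0238/52)^52 − 1 = 2.408%
The lowest effective annual rate is Sterling Capital at 0.984%.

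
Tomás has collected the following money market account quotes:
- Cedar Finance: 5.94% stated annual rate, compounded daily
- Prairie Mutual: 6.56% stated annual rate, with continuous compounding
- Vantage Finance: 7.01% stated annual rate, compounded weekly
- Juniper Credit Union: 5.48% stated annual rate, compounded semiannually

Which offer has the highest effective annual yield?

Vantage Finance

Cedar Finance: (1 + 0.0594/365)^365 − 1 = 6.119%
Prairie Mutual: e^0.0656 − 1 = 6.780%
Vantage Finance: (1 + 0.0701/52)^52 − 1 = 7.256%
Juniper Credit Union: (1 + 0.0548/2)^2 − 1 = 5.555%
The highest effective annual rate is Vantage Finance at 7.256%.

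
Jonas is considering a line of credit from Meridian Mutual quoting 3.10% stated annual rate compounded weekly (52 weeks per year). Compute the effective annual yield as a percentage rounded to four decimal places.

3.1476%

EAR = (1 + 0.0310/52)^52 − 1.
= (1 + 0.000596)^52 − 1 = 1.031476 − 1 = 3.1476%.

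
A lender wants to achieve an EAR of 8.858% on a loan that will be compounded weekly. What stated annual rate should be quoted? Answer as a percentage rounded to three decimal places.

8.494%

(1 + r/52)^52 − 1 = 0.08858, so 1 + r/52 = 1.08858^(1/52).
r/52 = 0.001634, so r = 0.084943 = 8.494%.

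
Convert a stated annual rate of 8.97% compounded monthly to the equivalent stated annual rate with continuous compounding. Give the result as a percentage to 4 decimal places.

EAR = (1 + 0.0897/12)^12 − 1 = 0.093481.
Equivalent continuous rate: r = ln(1 + 0.093481) = 0.089366 = 8.9366%.

8.9366%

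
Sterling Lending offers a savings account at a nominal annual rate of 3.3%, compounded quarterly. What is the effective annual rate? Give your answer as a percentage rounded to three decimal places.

EAR = (1 + 0.033/4)^4 − 1.
= 1.033411 − 1 = 3.341%.

3.341%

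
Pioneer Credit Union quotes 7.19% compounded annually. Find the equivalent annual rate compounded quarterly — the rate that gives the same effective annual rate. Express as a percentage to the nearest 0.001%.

7.004%

Compounded annually, EAR = nominal = 0.071900.
Solve (1 + r/4)^4 = 1.071900: r/4 = 1.071900^(1/4) − 1 = 0.017510, so r = 0.070039 = 7.004%.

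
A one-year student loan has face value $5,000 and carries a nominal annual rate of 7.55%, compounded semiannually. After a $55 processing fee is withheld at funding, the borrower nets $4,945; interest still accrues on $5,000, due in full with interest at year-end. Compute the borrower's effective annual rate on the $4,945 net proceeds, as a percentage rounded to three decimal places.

8.890%

Amount owed after one year: 5,000 × (1 + 0.0755/2)^2 = 5,000 × 1.076925 = $5,384.63.
Effective rate on net proceeds: 5,384.63 / 4,945 − 1 = 0.088903 = 8.890%.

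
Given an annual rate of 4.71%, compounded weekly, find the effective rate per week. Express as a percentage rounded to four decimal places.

0.0906%

With a nominal annual rate compounded weekly, the periodic rate is the nominal rate divided by 52.
i = 0.0471 / 52 = 0.0009058 = 0.0906%.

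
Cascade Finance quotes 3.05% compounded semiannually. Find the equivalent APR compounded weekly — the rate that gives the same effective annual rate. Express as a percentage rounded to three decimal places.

EAR = (1 + 0.0305/2)^2 − 1 = 0.030733.
Solve (1 + r/52)^52 = 1.030733: r/52 = 1.030733^(1/52) − 1 = 0.000582, so r = 0.030279 = 3.028%.

3.028%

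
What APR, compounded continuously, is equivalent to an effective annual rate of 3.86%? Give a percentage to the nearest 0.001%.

3.787%

Continuous: nominal r satisfies e^r − 1 = 0.0386.
r = ln(1 + 0.0386) = ln(1.0386) = 0.037874 = 3.787%.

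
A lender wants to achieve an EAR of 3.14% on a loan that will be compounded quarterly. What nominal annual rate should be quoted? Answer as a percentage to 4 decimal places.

(1 + r/4)^4 − 1 = 0.0314, so 1 + r/4 = 1.0314^(1/4).
r/4 = 0.007759, so r = 0.031037 = 3.1037%.

3.1037%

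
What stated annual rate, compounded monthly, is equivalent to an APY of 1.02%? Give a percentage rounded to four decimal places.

1.0153%

(1 + r/12)^12 − 1 = 0.0102, so 1 + r/12 = 1.0102^(1/12).
r/12 = 0.000846, so r = 0.010153 = 1.0153%.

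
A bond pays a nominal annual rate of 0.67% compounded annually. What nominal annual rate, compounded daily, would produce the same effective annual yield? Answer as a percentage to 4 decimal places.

0.6678%

Compounded annually, EAR = nominal = 0.006700.
Solve (1 + r/365)^365 = 1.006700: r/365 = 1.006700^(1/365) − 1 = 0.000018, so r = 0.006678 = 0.6678%.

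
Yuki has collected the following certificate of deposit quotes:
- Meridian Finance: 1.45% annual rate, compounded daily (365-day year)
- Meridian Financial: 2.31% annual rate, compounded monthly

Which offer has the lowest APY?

Meridian Finance

Meridian Finance: (1 + 0.0145/365)^365 − 1 = 1.461%
Meridian Financial: (1 + 0.0231/12)^12 − 1 = 2.335%
The lowest effective annual rate is Meridian Finance at 1.461%.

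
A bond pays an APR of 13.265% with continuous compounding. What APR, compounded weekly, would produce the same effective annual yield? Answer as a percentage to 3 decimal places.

13.282%

EAR under continuous compounding: e^0.13265 − 1 = 0.141850.
Solve (1 + r/52)^52 = 1.141850: r/52 = 1.141850^(1/52) − 1 = 0.002554, so r = 0.132819 = 13.282%.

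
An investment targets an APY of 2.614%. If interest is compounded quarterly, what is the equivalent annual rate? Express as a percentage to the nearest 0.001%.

2.589%

(1 + r/4)^4 − 1 = 0.02614, so 1 + r/4 = 1.02614^(1/4).
r/4 = 0.006472, so r = 0.025888 = 2.589%.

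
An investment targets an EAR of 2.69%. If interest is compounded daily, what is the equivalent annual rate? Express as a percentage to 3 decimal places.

2.655%

(1 + r/365)^365 − 1 = 0.0269, so 1 + r/365 = 1.0269^(1/365).
r/365 = 0.000073, so r = 0.026546 = 2.655%.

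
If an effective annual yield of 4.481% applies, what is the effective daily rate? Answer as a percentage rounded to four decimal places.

0.0120%

The per-day rate i satisfies (1 + i)^365 = 1 + 0.04481.
i = 1.04481^(1/365) − 1 = 0.0001201 = 0.0120%.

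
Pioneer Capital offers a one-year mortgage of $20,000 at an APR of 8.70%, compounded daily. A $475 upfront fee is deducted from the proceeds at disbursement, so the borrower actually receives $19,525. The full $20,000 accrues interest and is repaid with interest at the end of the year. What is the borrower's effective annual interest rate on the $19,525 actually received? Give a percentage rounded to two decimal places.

11.74%

Amount owed after one year: 20,000 × (1 + 0.0870/365)^365 = 20,000 × 1.090885 = $21,817.71.
Effective rate on net proceeds: 21,817.71 / 19,525 − 1 = 0.117424 = 11.74%.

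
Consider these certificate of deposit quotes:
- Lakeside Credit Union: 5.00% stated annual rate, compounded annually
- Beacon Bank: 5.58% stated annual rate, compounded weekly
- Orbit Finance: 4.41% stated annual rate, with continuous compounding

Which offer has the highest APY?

Beacon Bank

Lakeside Credit Union: compounded annually, EAR = 5.000%
Beacon Bank: (1 + 0.0558/52)^52 − 1 = 5.735%
Orbit Finance: e^0.0441 − 1 = 4.509%
The highest effective annual rate is Beacon Bank at 5.735%.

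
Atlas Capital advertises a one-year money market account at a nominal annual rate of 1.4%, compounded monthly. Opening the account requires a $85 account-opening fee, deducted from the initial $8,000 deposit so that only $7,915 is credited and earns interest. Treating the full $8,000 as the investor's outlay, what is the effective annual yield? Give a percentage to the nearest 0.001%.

0.332%

Value after one year: 7,915 × (1 + 0.014/12)^12 = 7,915 × 1.014090 = $8,026.52.
Effective yield on the $8,000 outlay: 8,026.52 / 8,000 − 1 = 0.003315 = 0.332%.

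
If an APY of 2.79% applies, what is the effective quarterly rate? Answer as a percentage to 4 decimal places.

The per-quarter rate i satisfies (1 + i)^4 = 1 + 0.0279.
i = 1.0279^(1/4) − 1 = 0.0069032 = 0.6903%.

0.6903%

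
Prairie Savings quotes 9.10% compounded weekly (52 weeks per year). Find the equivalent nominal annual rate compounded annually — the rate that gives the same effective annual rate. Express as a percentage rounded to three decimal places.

EAR = (1 + 0.0910/52)^52 − 1 = 0.095182.
Compounded annually, the equivalent nominal rate is the EAR itself: 9.518%.

9.518%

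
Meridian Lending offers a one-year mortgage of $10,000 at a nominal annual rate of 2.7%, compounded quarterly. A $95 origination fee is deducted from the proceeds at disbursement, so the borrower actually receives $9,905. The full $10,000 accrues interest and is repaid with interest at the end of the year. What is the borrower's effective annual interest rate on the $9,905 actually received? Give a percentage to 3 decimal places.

3.713%

Amount owed after one year: 10,000 × (1 + 0.027/4)^4 = 10,000 × 1.027275 = $10,272.75.
Effective rate on net proceeds: 10,272.75 / 9,905 − 1 = 0.037127 = 3.713%.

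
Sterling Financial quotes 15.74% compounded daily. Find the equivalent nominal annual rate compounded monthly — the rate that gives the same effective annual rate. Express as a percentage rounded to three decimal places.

15.840%

EAR = (1 + 0.1574/365)^365 − 1 = 0.170424.
Solve (1 + r/12)^12 = 1.170424: r/12 = 1.170424^(1/12) − 1 = 0.013200, so r = 0.158402 = 15.840%.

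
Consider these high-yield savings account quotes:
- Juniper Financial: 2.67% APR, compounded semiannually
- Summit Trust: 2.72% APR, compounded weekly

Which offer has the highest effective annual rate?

Juniper Financial: (1 + 0.0267/2)^2 − 1 = 2.688%
Summit Trust: (1 + 0.0272/52)^52 − 1 = 2.757%
The highest effective annual rate is Summit Trust at 2.757%.

Summit Trust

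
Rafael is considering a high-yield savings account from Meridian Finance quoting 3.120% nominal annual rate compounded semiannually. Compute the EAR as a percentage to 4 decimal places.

EAR = (1 + 0.03120/2)^2 − 1.
= (1 + 0.015600)^2 − 1 = 1.031443 − 1 = 3.1443%.

3.1443%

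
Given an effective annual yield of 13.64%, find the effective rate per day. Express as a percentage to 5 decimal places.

0.03504%

The per-day rate i satisfies (1 + i)^365 = 1 + 0.1364.
i = 1.1364^(1/365) − 1 = 0.0003504 = 0.03504%.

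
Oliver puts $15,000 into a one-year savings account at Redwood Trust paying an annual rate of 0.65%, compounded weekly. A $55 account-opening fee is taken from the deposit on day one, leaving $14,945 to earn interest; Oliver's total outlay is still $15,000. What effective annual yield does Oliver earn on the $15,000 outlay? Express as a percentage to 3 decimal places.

0.283%

Value after one year: 14,945 × (1 + 0.0065/52)^52 = 14,945 × 1.006521 = $15,042.45.
Effective yield on the $15,000 outlay: 15,042.45 / 15,000 − 1 = 0.002830 = 0.283%.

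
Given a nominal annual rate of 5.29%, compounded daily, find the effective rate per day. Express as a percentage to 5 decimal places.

0.01449%

With a nominal annual rate compounded daily, the periodic rate is the nominal rate divided by 365.
i = 0.0529 / 365 = 0.0001449 = 0.01449%.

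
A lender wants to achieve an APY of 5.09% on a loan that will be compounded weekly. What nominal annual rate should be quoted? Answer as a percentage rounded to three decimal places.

(1 + r/52)^52 − 1 = 0.0509, so 1 + r/52 = 1.0509^(1/52).
r/52 = 0.000955, so r = 0.049671 = 4.967%.

4.967%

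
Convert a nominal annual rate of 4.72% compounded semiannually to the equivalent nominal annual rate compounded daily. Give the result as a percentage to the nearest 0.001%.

EAR = (1 + 0.0472/2)^2 − 1 = 0.047757.
Solve (1 + r/365)^365 = 1.047757: r/365 = 1.047757^(1/365) − 1 = 0.000128, so r = 0.046655 = 4.665%.

4.665%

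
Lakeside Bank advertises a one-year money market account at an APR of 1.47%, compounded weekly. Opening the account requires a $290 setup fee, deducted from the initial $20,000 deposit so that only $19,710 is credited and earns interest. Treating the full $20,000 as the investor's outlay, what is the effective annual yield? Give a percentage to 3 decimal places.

Value after one year: 19,710 × (1 + 0.0147/52)^52 = 19,710 × 1.014806 = $20,001.84.
Effective yield on the $20,000 outlay: 20,001.84 / 20,000 − 1 = 0.000092 = 0.009%.

0.009%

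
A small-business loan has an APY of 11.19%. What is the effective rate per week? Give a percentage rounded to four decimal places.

The per-week rate i satisfies (1 + i)^52 = 1 + 0.1119.
i = 1.1119^(1/52) − 1 = 0.0020419 = 0.2042%.

0.2042%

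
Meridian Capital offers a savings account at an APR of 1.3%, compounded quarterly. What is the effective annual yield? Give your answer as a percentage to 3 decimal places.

EAR = (1 + 0.013/4)^4 − 1.
= (1 + 0.003250)^4 − 1 = 1.013064 − 1 = 1.306%.

1.306%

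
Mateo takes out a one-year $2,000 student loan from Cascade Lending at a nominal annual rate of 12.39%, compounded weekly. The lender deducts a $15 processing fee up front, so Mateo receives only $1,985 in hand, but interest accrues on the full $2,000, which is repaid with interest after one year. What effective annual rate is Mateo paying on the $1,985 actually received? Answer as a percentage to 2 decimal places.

Amount owed after one year: 2,000 × (1 + 0.1239/52)^52 = 2,000 × 1.131736 = $2,263.47.
Effective rate on net proceeds: 2,263.47 / 1,985 − 1 = 0.140288 = 14.03%.

14.03%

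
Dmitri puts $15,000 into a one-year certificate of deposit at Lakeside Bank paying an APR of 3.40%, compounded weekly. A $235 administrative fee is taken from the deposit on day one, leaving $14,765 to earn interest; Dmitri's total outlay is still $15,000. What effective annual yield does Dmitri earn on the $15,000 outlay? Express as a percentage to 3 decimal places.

Value after one year: 14,765 × (1 + 0.0340/52)^52 = 14,765 × 1.034573 = $15,275.47.
Effective yield on the $15,000 outlay: 15,275.47 / 15,000 − 1 = 0.018365 = 1.836%.

1.836%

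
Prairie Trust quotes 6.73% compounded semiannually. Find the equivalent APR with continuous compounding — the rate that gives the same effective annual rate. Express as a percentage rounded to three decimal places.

6.619%

EAR = (1 + 0.0673/2)^2 − 1 = 0.068432.
Equivalent continuous rate: r = ln(1 + 0.068432) = 0.066192 = 6.619%.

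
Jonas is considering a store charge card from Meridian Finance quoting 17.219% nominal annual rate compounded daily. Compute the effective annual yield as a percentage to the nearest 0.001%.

EAR = (1 + 0.17219/365)^365 − 1.
= 1.187855 − 1 = 18.786%.

18.786%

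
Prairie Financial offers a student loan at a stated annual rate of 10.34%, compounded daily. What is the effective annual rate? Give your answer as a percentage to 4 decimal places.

10.8919%

EAR = (1 + 0.1034/365)^365 − 1.
= (1 + 0.000283)^365 − 1 = 1.108919 − 1 = 10.8919%.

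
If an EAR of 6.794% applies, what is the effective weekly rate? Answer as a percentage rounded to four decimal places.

0.1265%

The per-week rate i satisfies (1 + i)^52 = 1 + 0.06794.
i = 1.06794^(1/52) − 1 = 0.0012649 = 0.1265%.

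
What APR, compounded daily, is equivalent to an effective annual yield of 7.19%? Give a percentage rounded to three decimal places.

(1 + r/365)^365 − 1 = 0.0719, so 1 + r/365 = 1.0719^(1/365).
r/365 = 0.000190, so r = 0.069439 = 6.944%.

6.944%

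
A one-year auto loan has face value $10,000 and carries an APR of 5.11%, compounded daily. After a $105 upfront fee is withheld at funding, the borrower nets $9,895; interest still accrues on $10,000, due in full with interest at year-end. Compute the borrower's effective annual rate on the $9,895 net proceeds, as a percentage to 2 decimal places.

Amount owed after one year: 10,000 × (1 + 0.0511/365)^365 = 10,000 × 1.052424 = $10,524.24.
Effective rate on net proceeds: 10,524.24 / 9,895 − 1 = 0.063592 = 6.36%.

6.36%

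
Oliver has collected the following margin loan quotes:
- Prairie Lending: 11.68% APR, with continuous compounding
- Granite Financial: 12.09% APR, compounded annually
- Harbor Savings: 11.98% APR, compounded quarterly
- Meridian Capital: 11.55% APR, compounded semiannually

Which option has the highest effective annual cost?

Harbor Savings

Prairie Lending: e^0.1168 − 1 = 12.389%
Granite Financial: compounded annually, EAR = 12.090%
Harbor Savings: (1 + 0.1198/4)^4 − 1 = 12.529%
Meridian Capital: (1 + 0.1155/2)^2 − 1 = 11.884%
The highest effective annual rate is Harbor Savings at 12.529%.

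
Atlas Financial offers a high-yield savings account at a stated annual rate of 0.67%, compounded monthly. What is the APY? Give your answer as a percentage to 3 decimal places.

EAR = (1 + 0.0067/12)^12 − 1.
= (1 + 0.000558)^12 − 1 = 1.006721 − 1 = 0.672%.

0.672%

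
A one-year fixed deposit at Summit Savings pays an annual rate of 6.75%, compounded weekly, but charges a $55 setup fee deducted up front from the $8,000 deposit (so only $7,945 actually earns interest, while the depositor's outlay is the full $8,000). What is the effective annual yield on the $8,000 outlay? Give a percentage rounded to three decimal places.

Value after one year: 7,945 × (1 + 0.0675/52)^52 = 7,945 × 1.069783 = $8,499.43.
Effective yield on the $8,000 outlay: 8,499.43 / 8,000 − 1 = 0.062429 = 6.243%.

6.243%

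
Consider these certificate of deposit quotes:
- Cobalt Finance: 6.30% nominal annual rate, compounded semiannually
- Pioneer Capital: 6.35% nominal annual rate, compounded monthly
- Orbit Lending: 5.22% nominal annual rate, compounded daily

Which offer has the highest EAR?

Pioneer Capital

Cobalt Finance: (1 + 0.0630/2)^2 − 1 = 6.399%
Pioneer Capital: (1 + 0.0635/12)^12 − 1 = 6.538%
Orbit Lending: (1 + 0.0522/365)^365 − 1 = 5.358%
The highest effective annual rate is Pioneer Capital at 6.538%.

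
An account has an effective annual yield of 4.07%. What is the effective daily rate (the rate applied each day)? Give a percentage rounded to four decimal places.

The per-day rate i satisfies (1 + i)^365 = 1 + 0.0407.
i = 1.0407^(1/365) − 1 = 0.0001093 = 0.0109%.

0.0109%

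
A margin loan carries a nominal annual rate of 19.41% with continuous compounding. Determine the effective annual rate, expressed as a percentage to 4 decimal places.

With continuous compounding, EAR = e^0.1941 − 1.
e^0.1941 = 1.214218, so EAR = 0.214218 = 21.4218%.

21.4218%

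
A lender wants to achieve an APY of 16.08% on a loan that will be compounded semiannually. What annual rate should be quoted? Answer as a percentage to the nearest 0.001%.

(1 + r/2)^2 − 1 = 0.1608, so 1 + r/2 = 1.1608^(1/2).
r/2 = 0.077404, so r = 0.154809 = 15.481%.

15.481%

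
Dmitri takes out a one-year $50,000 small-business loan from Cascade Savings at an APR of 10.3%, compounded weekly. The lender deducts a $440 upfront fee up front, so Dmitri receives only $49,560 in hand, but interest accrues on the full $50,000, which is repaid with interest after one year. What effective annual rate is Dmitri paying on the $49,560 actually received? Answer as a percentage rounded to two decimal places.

11.82%

Amount owed after one year: 50,000 × (1 + 0.103/52)^52 = 50,000 × 1.108378 = $55,418.92.
Effective rate on net proceeds: 55,418.92 / 49,560 − 1 = 0.118219 = 11.82%.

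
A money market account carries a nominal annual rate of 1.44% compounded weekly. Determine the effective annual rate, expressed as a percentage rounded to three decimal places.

EAR = (1 + 0.0144/52)^52 − 1.
= 1.014502 − 1 = 1.450%.

1.450%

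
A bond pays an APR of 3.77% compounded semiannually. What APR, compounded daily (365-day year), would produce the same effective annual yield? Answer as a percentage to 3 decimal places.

3.735%

EAR = (1 + 0.0377/2)^2 − 1 = 0.038055.
Solve (1 + r/365)^365 = 1.038055: r/365 = 1.038055^(1/365) − 1 = 0.000102, so r = 0.037351 = 3.735%.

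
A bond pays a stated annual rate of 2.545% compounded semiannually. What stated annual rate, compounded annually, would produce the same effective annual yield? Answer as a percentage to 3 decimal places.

EAR = (1 + 0.02545/2)^2 − 1 = 0.025612.
Compounded annually, the equivalent nominal rate is the EAR itself: 2.561%.

2.561%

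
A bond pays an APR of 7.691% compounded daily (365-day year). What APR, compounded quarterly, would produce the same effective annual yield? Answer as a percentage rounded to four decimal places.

EAR = (1 + 0.07691/365)^365 − 1 = 0.079936.
Solve (1 + r/4)^4 = 1.079936: r/4 = 1.079936^(1/4) − 1 = 0.019411, so r = 0.077646 = 7.7646%.

7.7646%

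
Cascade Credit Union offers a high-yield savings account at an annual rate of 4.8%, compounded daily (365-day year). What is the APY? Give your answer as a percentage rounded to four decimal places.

EAR = (1 + 0.048/365)^365 − 1.
= (1 + 0.000132)^365 − 1 = 1.049167 − 1 = 4.9167%.

4.9167%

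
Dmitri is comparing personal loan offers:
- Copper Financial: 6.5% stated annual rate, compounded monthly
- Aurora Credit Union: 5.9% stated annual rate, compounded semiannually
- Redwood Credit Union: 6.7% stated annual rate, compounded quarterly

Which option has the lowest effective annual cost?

Copper Financial: (1 + 0.065/12)^12 − 1 = 6.697%
Aurora Credit Union: (1 + 0.059/2)^2 − 1 = 5.987%
Redwood Credit Union: (1 + 0.067/4)^4 − 1 = 6.870%
The lowest effective annual rate is Aurora Credit Union at 5.987%.

Aurora Credit Union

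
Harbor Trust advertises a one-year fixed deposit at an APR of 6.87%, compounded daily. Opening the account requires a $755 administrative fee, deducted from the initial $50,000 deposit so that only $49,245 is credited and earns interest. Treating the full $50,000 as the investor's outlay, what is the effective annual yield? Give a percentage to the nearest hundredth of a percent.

Value after one year: 49,245 × (1 + 0.0687/365)^365 = 49,245 × 1.071108 = $52,746.71.
Effective yield on the $50,000 outlay: 52,746.71 / 50,000 − 1 = 0.054934 = 5.49%.

5.49%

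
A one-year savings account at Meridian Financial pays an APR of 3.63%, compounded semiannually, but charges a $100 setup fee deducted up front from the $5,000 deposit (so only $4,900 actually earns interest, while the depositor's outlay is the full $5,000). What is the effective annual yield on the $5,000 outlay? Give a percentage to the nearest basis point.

1.59%

Value after one year: 4,900 × (1 + 0.0363/2)^2 = 4,900 × 1.036629 = $5,079.48.
Effective yield on the $5,000 outlay: 5,079.48 / 5,000 − 1 = 0.015897 = 1.59%.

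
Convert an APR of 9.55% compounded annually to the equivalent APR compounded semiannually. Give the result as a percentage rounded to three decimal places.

9.332%

Compounded annually, EAR = nominal = 0.095500.
Solve (1 + r/2)^2 = 1.095500: r/2 = 1.095500^(1/2) − 1 = 0.046661, so r = 0.093323 = 9.332%.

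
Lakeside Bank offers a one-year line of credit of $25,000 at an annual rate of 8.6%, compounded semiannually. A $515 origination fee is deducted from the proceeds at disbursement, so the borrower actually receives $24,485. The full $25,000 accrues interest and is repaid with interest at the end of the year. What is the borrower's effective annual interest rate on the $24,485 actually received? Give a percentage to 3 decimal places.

Amount owed after one year: 25,000 × (1 + 0.086/2)^2 = 25,000 × 1.087849 = $27,196.22.
Effective rate on net proceeds: 27,196.22 / 24,485 − 1 = 0.110730 = 11.073%.

11.073%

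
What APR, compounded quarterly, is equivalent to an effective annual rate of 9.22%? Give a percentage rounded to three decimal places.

(1 + r/4)^4 − 1 = 0.0922, so 1 + r/4 = 1.0922^(1/4).
r/4 = 0.022293, so r = 0.089173 = 8.917%.

8.917%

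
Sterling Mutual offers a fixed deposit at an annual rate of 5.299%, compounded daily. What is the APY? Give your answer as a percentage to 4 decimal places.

EAR = (1 + 0.05299/365)^365 − 1.
= (1 + 0.000145)^365 − 1 = 1.054415 − 1 = 5.4415%.

5.4415%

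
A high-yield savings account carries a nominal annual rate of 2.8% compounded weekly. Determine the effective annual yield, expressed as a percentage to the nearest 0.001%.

2.839%

EAR = (1 + 0.028/52)^52 − 1.
= 1.028388 − 1 = 2.839%.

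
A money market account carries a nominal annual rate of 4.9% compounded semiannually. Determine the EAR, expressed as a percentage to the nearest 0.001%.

4.960%

EAR = (1 + 0.049/2)^2 − 1.
= (1 + 0.024500)^2 − 1 = 1.049600 − 1 = 4.960%.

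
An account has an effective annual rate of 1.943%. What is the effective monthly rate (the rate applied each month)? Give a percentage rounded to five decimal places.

0.16049%

The per-month rate i satisfies (1 + i)^12 = 1 + 0.01943.
i = 1.01943^(1/12) − 1 = 0.0016049 = 0.16049%.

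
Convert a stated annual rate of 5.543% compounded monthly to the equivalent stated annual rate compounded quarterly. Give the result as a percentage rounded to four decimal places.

5.5686%

EAR = (1 + 0.05543/12)^12 − 1 = 0.056860.
Solve (1 + r/4)^4 = 1.056860: r/4 = 1.056860^(1/4) − 1 = 0.013922, so r = 0.055686 = 5.5686%.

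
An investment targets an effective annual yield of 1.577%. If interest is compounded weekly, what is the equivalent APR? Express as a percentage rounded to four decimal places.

(1 + r/52)^52 − 1 = 0.01577, so 1 + r/52 = 1.01577^(1/52).
r/52 = 0.000301, so r = 0.015649 = 1.5649%.

1.5649%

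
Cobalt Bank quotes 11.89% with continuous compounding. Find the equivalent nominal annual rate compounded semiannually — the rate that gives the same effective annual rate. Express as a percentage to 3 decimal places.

12.251%

EAR under continuous compounding: e^0.1189 − 1 = 0.126257.
Solve (1 + r/2)^2 = 1.126257: r/2 = 1.126257^(1/2) − 1 = 0.061253, so r = 0.122505 = 12.251%.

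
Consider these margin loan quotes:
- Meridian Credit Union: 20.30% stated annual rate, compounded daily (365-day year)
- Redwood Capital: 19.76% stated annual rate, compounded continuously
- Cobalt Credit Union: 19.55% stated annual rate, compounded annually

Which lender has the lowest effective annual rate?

Cobalt Credit Union

Meridian Credit Union: (1 + 0.2030/365)^365 − 1 = 22.500%
Redwood Capital: e^0.1976 − 1 = 21.847%
Cobalt Credit Union: compounded annually, EAR = 19.550%
The lowest effective annual rate is Cobalt Credit Union at 19.550%.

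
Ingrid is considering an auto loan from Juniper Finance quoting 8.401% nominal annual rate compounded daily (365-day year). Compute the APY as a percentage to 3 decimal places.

8.763%

EAR = (1 + 0.08401/365)^365 − 1.
= (1 + 0.000230)^365 − 1 = 1.087629 − 1 = 8.763%.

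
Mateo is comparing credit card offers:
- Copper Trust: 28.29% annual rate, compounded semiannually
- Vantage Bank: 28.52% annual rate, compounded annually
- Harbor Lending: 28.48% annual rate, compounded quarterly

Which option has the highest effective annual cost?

Copper Trust: (1 + 0.2829/2)^2 − 1 = 30.291%
Vantage Bank: compounded annually, EAR = 28.520%
Harbor Lending: (1 + 0.2848/4)^4 − 1 = 31.669%
The highest effective annual rate is Harbor Lending at 31.669%.

Harbor Lending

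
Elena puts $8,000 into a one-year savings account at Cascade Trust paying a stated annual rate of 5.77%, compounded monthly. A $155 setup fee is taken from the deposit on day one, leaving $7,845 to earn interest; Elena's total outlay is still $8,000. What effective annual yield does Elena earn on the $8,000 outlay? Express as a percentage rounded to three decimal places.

3.873%

Value after one year: 7,845 × (1 + 0.0577/12)^12 = 7,845 × 1.059251 = $8,309.82.
Effective yield on the $8,000 outlay: 8,309.82 / 8,000 − 1 = 0.038728 = 3.873%.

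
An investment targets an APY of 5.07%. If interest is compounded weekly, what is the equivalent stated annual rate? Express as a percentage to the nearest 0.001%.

(1 + r/52)^52 − 1 = 0.0507, so 1 + r/52 = 1.0507^(1/52).
r/52 = 0.000952, so r = 0.049480 = 4.948%.

4.948%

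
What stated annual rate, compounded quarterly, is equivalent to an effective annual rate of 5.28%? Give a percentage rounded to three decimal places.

(1 + r/4)^4 − 1 = 0.0528, so 1 + r/4 = 1.0528^(1/4).
r/4 = 0.012946, so r = 0.051786 = 5.179%.

5.179%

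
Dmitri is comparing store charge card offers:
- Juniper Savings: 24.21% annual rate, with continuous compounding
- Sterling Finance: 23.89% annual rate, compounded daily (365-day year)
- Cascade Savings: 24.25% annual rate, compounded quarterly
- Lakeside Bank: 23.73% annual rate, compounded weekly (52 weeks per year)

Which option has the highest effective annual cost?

Juniper Savings

Juniper Savings: e^0.2421 − 1 = 27.392%
Sterling Finance: (1 + 0.2389/365)^365 − 1 = 26.975%
Cascade Savings: (1 + 0.2425/4)^4 − 1 = 26.546%
Lakeside Bank: (1 + 0.2373/52)^52 − 1 = 26.714%
The highest effective annual rate is Juniper Savings at 27.392%.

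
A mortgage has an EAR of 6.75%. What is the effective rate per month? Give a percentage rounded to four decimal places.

0.5458%

The per-month rate i satisfies (1 + i)^12 = 1 + 0.0675.
i = 1.0675^(1/12) − 1 = 0.0054581 = 0.5458%.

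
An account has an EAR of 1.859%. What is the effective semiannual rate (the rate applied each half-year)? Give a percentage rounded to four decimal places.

The per-half-year rate i satisfies (1 + i)^2 = 1 + 0.01859.
i = 1.01859^(1/2) − 1 = 0.0092522 = 0.9252%.

0.9252%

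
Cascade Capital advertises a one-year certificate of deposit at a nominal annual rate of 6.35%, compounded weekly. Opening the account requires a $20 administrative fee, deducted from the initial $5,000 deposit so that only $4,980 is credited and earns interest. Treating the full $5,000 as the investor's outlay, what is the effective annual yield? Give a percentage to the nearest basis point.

Value after one year: 4,980 × (1 + 0.0635/52)^52 = 4,980 × 1.065518 = $5,306.28.
Effective yield on the $5,000 outlay: 5,306.28 / 5,000 − 1 = 0.061256 = 6.13%.

6.13%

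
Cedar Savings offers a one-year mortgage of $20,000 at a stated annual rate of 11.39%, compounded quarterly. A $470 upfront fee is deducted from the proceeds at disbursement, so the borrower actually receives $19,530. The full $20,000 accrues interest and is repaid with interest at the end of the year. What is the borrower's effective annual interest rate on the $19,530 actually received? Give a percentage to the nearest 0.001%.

Amount owed after one year: 20,000 × (1 + 0.1139/4)^4 = 20,000 × 1.118858 = $22,377.16.
Effective rate on net proceeds: 22,377.16 / 19,530 − 1 = 0.145784 = 14.578%.

14.578%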